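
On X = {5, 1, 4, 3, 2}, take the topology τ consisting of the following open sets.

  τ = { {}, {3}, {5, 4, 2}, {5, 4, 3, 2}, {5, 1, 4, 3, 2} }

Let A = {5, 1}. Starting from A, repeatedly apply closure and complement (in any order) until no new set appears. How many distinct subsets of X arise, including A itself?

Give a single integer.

cl via duality: int({4, 3, 2}) = {3}, so X∖{3} = {5, 1, 4, 2}
Write k for closure, c for complement:
  1. A     = {5, 1}
  2. kA    = {5, 1, 4, 2}
  3. cA    = {4, 3, 2}
  4. ckA   = {3}
  5. kcA   = {5, 1, 4, 3, 2}
  6. kckA  = {1, 3}
  7. ckcA  = {}
  8. ckckA = {5, 4, 2}
applying k or c yields no new set

8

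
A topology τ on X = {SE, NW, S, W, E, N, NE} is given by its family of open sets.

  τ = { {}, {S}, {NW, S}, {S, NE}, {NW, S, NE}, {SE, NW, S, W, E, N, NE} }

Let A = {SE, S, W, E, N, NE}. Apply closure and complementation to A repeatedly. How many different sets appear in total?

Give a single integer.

6

X∖A={NW}, int(X∖A)={}, hence cl(A)={SE, NW, S, W, E, N, NE}
Orbit (k=closure, c=complement):
  1. A     = {SE, S, W, E, N, NE}
  2. kA    = {SE, NW, S, W, E, N, NE}
  3. cA    = {NW}
  4. ckA   = {}
  5. kcA   = {SE, NW, W, E, N}
  6. ckcA  = {S, NE}
(closed under both — stop)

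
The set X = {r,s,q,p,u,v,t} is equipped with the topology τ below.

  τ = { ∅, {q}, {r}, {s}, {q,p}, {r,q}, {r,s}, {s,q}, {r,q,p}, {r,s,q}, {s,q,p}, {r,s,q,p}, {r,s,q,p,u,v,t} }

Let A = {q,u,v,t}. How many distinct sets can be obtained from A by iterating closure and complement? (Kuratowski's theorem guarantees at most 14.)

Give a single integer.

X∖A={r,s,p}, int(X∖A)={r,s}, hence cl(A)={q,p,u,v,t}
Orbit (k=closure, c=complement):
  1. A     = {q,u,v,t}
  2. kA    = {q,p,u,v,t}
  3. cA    = {r,s,p}
  4. ckA   = {r,s}
  5. kcA   = {r,s,p,u,v,t}
  6. kckA  = {r,s,u,v,t}
  7. ckcA  = {q}
  8. ckckA = {q,p}
(closed under both — stop)

8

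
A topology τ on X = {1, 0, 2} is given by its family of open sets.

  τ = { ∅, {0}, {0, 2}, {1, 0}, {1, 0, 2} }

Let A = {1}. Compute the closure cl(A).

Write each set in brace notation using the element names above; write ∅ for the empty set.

cl via duality: int({0, 2}) = {0, 2}, so X∖{0, 2} = {1}

{1}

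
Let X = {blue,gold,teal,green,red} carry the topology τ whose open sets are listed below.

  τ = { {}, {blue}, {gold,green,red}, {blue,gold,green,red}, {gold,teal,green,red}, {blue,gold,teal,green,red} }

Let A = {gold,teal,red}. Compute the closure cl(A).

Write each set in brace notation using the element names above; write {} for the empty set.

complement {blue,green}; its interior {blue}; cl(A) = X∖{blue} = {gold,teal,green,red}

{gold,teal,green,red}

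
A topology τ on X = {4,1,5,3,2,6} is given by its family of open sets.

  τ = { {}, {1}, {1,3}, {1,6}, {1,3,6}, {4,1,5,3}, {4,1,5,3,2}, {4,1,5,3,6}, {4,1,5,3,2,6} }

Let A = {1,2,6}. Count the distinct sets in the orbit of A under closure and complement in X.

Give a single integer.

6

closure: X∖int(X∖A) = X∖{} = {4,1,5,3,2,6}
Let k=closure and c=complement:
  1. A     = {1,2,6}
  2. kA    = {4,1,5,3,2,6}
  3. cA    = {4,5,3}
  4. ckA   = {}
  5. kcA   = {4,5,3,2}
  6. ckcA  = {1,6}
— saturated at 6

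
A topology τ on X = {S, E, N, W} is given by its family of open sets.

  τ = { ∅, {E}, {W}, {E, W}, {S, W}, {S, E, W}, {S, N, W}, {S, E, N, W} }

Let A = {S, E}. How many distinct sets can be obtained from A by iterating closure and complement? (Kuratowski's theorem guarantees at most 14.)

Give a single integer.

X∖A={N, W}, int(X∖A)={W}, hence cl(A)={S, E, N}
Orbit (k=closure, c=complement):
  1. A     = {S, E}
  2. kA    = {S, E, N}
  3. cA    = {N, W}
  4. ckA   = {W}
  5. kcA   = {S, N, W}
  6. ckcA  = {E}
(closed under both — stop)

6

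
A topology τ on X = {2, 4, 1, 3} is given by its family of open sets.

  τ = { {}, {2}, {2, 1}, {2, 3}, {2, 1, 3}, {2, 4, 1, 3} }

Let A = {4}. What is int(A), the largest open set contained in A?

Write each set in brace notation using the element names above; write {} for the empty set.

open subsets of A: {}; so int(A) = {}

{}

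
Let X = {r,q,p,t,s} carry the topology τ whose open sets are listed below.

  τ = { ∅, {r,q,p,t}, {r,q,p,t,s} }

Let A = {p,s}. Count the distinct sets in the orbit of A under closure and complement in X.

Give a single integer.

4

complement {r,q,t}; its interior ∅; cl(A) = X∖∅ = {r,q,p,t,s}
With k = closure, c = complement:
  1. A     = {p,s}
  2. kA    = {r,q,p,t,s}
  3. cA    = {r,q,t}
  4. ckA   = ∅
k, c of each give nothing new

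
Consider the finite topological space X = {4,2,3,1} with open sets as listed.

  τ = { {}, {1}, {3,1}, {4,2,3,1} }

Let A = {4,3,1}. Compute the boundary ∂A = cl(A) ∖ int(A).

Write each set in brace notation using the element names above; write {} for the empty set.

opens ⊆ A: {}, {1}, {3,1}; union → int = {3,1}
complement {2}; its interior {}; cl(A) = X∖{} = {4,2,3,1}
boundary = {4,2,3,1} ∖ {3,1} = {4,2}

{4,2}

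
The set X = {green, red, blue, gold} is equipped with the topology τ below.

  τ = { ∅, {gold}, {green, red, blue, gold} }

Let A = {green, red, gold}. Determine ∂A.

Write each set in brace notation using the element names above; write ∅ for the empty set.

{green, red, blue}

opens ⊆ A: ∅, {gold}; union → int = {gold}
complement {blue}; its interior ∅; cl(A) = X∖∅ = {green, red, blue, gold}
boundary = {green, red, blue, gold} ∖ {gold} = {green, red, blue}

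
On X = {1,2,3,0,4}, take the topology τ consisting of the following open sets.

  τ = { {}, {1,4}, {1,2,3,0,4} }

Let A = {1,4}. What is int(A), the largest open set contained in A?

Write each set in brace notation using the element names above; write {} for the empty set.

U open, U⊆A: {}, {1,4}. int(A) = ⋃ = {1,4}

{1,4}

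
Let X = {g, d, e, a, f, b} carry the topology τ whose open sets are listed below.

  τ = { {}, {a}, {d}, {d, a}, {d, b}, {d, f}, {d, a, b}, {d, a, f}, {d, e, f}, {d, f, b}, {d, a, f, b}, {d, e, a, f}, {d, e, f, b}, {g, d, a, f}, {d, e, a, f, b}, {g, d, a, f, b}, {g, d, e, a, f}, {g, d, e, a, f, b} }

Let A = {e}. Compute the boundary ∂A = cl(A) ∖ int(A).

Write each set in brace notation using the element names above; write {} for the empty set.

{e}

interior: largest open inside A is {} (from {})
cl via duality: int({g, d, a, f, b}) = {g, d, a, f, b}, so X∖{g, d, a, f, b} = {e}
cl∖int = {e}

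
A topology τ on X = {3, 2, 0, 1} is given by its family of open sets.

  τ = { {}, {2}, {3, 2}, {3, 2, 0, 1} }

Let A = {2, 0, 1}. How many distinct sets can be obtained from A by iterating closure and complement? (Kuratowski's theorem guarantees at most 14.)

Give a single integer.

cl via duality: int({3}) = {}, so X∖{} = {3, 2, 0, 1}
Write k for closure, c for complement:
  1. A     = {2, 0, 1}
  2. kA    = {3, 2, 0, 1}
  3. cA    = {3}
  4. ckA   = {}
  5. kcA   = {3, 0, 1}
  6. ckcA  = {2}
applying k or c yields no new set

6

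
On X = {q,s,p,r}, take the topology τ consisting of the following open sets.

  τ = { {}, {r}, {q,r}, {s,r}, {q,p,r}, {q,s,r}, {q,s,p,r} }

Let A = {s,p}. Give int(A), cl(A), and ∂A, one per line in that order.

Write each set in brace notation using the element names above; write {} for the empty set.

interior: largest open inside A is {} (from {})
cl via duality: int({q,r}) = {q,r}, so X∖{q,r} = {s,p}
cl∖int = {s,p}

int(A) = {}
cl(A)  = {s,p}
∂A     = {s,p}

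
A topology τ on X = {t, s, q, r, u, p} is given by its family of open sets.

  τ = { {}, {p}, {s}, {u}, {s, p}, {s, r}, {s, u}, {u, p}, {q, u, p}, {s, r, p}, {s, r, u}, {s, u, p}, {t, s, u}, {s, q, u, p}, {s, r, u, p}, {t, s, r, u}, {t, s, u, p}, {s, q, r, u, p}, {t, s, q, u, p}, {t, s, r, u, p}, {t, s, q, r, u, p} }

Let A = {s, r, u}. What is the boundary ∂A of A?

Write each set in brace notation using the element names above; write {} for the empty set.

interior: largest open inside A is {s, r, u} (from {}, {u}, {s}, {s, r}, {s, u}, {s, r, u})
cl via duality: int({t, q, p}) = {p}, so X∖{p} = {t, s, q, r, u}
cl∖int = {t, q}

{t, q}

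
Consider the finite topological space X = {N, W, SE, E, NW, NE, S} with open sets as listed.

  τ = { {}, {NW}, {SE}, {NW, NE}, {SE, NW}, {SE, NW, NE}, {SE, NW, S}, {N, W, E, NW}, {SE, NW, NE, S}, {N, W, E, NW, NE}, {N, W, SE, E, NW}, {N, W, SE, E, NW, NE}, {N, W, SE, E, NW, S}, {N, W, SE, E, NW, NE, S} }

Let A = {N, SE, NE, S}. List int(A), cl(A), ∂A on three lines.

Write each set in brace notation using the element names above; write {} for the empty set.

int(A) = {SE}
cl(A)  = {N, W, SE, E, NE, S}
∂A     = {N, W, E, NE, S}

opens ⊆ A: {}, {SE}; union → int = {SE}
complement {W, E, NW}; its interior {NW}; cl(A) = X∖{NW} = {N, W, SE, E, NE, S}
boundary = {N, W, SE, E, NE, S} ∖ {SE} = {N, W, E, NE, S}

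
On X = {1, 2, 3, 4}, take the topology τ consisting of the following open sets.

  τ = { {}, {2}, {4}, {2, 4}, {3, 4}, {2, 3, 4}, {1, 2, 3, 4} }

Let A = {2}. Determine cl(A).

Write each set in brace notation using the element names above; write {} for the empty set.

X∖A={1, 3, 4}, int(X∖A)={3, 4}, hence cl(A)={1, 2}

{1, 2}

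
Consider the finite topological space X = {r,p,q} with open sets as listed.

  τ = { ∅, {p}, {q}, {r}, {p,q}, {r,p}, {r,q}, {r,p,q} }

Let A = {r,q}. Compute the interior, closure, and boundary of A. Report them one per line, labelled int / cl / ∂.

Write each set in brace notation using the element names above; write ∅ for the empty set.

int(A) = {r,q}
cl(A)  = {r,q}
∂A     = ∅

opens ⊆ A: ∅, {q}, {r}, {r,q}; union → int = {r,q}
complement {p}; its interior {p}; cl(A) = X∖{p} = {r,q}
boundary = {r,q} ∖ {r,q} = ∅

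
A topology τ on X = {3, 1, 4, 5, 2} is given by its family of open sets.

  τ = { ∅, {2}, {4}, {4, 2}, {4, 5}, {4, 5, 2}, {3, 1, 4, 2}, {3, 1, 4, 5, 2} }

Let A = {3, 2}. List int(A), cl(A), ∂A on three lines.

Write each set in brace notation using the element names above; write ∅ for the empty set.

int(A) = {2}
cl(A)  = {3, 1, 2}
∂A     = {3, 1}

opens ⊆ A: ∅, {2}; union → int = {2}
complement {1, 4, 5}; its interior {4, 5}; cl(A) = X∖{4, 5} = {3, 1, 2}
boundary = {3, 1, 2} ∖ {2} = {3, 1}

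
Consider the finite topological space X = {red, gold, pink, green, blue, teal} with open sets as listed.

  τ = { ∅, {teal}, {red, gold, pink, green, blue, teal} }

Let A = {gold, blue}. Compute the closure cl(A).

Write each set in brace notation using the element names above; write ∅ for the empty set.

{red, gold, pink, green, blue}

cl via duality: int({red, pink, green, teal}) = {teal}, so X∖{teal} = {red, gold, pink, green, blue}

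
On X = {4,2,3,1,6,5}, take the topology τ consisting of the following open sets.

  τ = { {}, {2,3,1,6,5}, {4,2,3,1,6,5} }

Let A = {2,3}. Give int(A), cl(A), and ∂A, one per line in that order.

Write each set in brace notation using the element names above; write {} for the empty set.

U open, U⊆A: {}. int(A) = ⋃ = {}
X∖A={4,1,6,5}, int(X∖A)={}, hence cl(A)={4,2,3,1,6,5}
∂A: remove int from cl → {4,2,3,1,6,5}

int(A) = {}
cl(A)  = {4,2,3,1,6,5}
∂A     = {4,2,3,1,6,5}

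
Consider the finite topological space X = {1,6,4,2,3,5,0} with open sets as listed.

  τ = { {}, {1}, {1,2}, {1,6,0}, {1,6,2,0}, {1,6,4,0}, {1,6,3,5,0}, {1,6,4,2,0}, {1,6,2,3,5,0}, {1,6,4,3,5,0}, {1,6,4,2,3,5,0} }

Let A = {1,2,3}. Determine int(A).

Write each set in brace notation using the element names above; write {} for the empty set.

{1,2}

opens ⊆ A: {}, {1}, {1,2}; union → int = {1,2}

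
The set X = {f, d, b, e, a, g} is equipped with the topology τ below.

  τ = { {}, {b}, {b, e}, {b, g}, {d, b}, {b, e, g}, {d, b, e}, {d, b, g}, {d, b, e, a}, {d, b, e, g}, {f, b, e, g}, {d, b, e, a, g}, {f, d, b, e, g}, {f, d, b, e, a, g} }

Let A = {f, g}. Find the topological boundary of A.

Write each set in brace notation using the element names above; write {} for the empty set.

{f, g}

opens ⊆ A: {}; union → int = {}
complement {d, b, e, a}; its interior {d, b, e, a}; cl(A) = X∖{d, b, e, a} = {f, g}
boundary = {f, g} ∖ {} = {f, g}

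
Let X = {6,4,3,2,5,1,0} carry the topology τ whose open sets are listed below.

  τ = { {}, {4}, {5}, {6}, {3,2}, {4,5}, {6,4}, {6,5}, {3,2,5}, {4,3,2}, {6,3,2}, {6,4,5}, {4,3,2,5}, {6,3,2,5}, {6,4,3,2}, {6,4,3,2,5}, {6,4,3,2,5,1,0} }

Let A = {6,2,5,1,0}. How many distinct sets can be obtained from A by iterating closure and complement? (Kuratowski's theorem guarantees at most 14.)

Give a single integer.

10

cl via duality: int({4,3}) = {4}, so X∖{4} = {6,3,2,5,1,0}
Write k for closure, c for complement:
  1. A     = {6,2,5,1,0}
  2. kA    = {6,3,2,5,1,0}
  3. cA    = {4,3}
  4. ckA   = {4}
  5. kcA   = {4,3,2,1,0}
  6. kckA  = {4,1,0}
  7. ckcA  = {6,5}
  8. ckckA = {6,3,2,5}
  9. kckcA = {6,5,1,0}
  10. ckckcA = {4,3,2}
applying k or c yields no new set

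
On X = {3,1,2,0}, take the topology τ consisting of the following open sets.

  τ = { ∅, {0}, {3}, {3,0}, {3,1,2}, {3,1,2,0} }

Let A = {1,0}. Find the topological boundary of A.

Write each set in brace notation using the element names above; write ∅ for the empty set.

{1,2}

opens ⊆ A: ∅, {0}; union → int = {0}
complement {3,2}; its interior {3}; cl(A) = X∖{3} = {1,2,0}
boundary = {1,2,0} ∖ {0} = {1,2}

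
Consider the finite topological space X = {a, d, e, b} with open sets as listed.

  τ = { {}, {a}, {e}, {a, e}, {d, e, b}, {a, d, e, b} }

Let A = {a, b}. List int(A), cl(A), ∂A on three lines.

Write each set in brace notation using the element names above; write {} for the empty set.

int(A) = {a}
cl(A)  = {a, d, b}
∂A     = {d, b}

U open, U⊆A: {}, {a}. int(A) = ⋃ = {a}
X∖A={d, e}, int(X∖A)={e}, hence cl(A)={a, d, b}
∂A: remove int from cl → {d, b}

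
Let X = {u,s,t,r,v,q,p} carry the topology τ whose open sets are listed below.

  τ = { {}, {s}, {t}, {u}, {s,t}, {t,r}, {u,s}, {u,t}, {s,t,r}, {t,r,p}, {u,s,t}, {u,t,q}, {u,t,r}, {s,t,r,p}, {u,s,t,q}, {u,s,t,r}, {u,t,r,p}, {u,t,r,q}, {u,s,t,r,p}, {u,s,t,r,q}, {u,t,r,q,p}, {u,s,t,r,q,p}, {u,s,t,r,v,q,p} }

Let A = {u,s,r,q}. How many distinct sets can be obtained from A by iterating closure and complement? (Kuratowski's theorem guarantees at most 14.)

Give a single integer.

8

X∖A={t,v,p}, int(X∖A)={t}, hence cl(A)={u,s,r,v,q,p}
Orbit (k=closure, c=complement):
  1. A     = {u,s,r,q}
  2. kA    = {u,s,r,v,q,p}
  3. cA    = {t,v,p}
  4. ckA   = {t}
  5. kcA   = {t,r,v,q,p}
  6. ckcA  = {u,s}
  7. kckcA = {u,s,v,q}
  8. ckckcA = {t,r,p}
(closed under both — stop)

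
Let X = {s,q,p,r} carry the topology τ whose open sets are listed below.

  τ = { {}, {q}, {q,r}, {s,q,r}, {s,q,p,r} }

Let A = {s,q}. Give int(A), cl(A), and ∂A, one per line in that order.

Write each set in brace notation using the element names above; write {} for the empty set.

opens ⊆ A: {}, {q}; union → int = {q}
complement {p,r}; its interior {}; cl(A) = X∖{} = {s,q,p,r}
boundary = {s,q,p,r} ∖ {q} = {s,p,r}

int(A) = {q}
cl(A)  = {s,q,p,r}
∂A     = {s,p,r}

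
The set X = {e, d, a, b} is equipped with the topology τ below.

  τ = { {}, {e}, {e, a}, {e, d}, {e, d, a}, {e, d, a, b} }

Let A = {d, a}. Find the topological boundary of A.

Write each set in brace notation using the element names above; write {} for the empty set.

U open, U⊆A: {}. int(A) = ⋃ = {}
X∖A={e, b}, int(X∖A)={e}, hence cl(A)={d, a, b}
∂A: remove int from cl → {d, a, b}

{d, a, b}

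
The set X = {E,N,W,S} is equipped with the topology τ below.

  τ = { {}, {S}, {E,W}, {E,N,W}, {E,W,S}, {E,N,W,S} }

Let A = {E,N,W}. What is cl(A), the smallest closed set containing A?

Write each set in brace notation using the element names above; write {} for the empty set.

{E,N,W}

complement {S}; its interior {S}; cl(A) = X∖{S} = {E,N,W}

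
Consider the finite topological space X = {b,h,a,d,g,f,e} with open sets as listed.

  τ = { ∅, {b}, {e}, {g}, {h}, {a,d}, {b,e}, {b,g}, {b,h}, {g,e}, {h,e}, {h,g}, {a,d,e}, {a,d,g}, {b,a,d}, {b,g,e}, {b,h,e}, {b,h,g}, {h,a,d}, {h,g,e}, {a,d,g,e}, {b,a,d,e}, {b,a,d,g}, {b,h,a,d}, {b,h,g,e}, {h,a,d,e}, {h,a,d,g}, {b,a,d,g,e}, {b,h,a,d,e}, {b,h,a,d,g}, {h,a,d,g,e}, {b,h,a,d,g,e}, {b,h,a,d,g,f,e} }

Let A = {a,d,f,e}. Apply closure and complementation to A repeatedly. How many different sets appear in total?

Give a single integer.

4

complement {b,h,g}; its interior {b,h,g}; cl(A) = X∖{b,h,g} = {a,d,f,e}
With k = closure, c = complement:
  1. A     = {a,d,f,e}
  2. cA    = {b,h,g}
  3. kcA   = {b,h,g,f}
  4. ckcA  = {a,d,e}
k, c of each give nothing new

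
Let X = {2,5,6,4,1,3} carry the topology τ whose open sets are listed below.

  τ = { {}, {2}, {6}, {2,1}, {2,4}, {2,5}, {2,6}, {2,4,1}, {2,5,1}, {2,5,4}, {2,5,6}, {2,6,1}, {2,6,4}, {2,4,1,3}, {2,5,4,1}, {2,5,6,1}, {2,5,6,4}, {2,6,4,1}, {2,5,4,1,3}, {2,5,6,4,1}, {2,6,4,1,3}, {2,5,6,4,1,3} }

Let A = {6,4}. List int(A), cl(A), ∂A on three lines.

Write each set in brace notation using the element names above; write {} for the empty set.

U open, U⊆A: {}, {6}. int(A) = ⋃ = {6}
X∖A={2,5,1,3}, int(X∖A)={2,5,1}, hence cl(A)={6,4,3}
∂A: remove int from cl → {4,3}

int(A) = {6}
cl(A)  = {6,4,3}
∂A     = {4,3}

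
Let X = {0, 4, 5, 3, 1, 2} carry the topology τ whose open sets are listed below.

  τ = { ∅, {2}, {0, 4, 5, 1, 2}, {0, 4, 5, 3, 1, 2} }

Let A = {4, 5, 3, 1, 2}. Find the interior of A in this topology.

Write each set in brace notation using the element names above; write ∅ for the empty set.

{2}

interior: largest open inside A is {2} (from ∅, {2})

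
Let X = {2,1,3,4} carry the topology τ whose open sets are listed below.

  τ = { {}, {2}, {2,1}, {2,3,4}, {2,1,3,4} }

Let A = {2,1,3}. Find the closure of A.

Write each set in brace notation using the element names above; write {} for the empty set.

complement {4}; its interior {}; cl(A) = X∖{} = {2,1,3,4}

{2,1,3,4}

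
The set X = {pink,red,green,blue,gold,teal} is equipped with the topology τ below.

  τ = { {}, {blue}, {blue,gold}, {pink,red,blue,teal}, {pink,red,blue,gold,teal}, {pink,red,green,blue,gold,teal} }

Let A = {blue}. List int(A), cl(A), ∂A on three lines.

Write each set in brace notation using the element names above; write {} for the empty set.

interior: largest open inside A is {blue} (from {}, {blue})
cl via duality: int({pink,red,green,gold,teal}) = {}, so X∖{} = {pink,red,green,blue,gold,teal}
cl∖int = {pink,red,green,gold,teal}

int(A) = {blue}
cl(A)  = {pink,red,green,blue,gold,teal}
∂A     = {pink,red,green,gold,teal}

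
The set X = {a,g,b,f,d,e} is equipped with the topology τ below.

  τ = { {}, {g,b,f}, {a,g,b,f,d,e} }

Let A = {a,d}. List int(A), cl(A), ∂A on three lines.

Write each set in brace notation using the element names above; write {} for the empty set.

U open, U⊆A: {}. int(A) = ⋃ = {}
X∖A={g,b,f,e}, int(X∖A)={g,b,f}, hence cl(A)={a,d,e}
∂A: remove int from cl → {a,d,e}

int(A) = {}
cl(A)  = {a,d,e}
∂A     = {a,d,e}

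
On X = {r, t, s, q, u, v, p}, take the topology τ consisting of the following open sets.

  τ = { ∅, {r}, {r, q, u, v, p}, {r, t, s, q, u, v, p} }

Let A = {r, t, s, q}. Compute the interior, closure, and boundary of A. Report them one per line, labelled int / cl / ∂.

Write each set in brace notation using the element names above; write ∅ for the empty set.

interior: largest open inside A is {r} (from ∅, {r})
cl via duality: int({u, v, p}) = ∅, so X∖∅ = {r, t, s, q, u, v, p}
cl∖int = {t, s, q, u, v, p}

int(A) = {r}
cl(A)  = {r, t, s, q, u, v, p}
∂A     = {t, s, q, u, v, p}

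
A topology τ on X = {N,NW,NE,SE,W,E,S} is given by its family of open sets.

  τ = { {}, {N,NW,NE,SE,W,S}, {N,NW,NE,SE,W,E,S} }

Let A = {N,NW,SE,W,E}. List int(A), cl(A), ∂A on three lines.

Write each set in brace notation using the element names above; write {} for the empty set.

int(A) = {}
cl(A)  = {N,NW,NE,SE,W,E,S}
∂A     = {N,NW,NE,SE,W,E,S}

U open, U⊆A: {}. int(A) = ⋃ = {}
X∖A={NE,S}, int(X∖A)={}, hence cl(A)={N,NW,NE,SE,W,E,S}
∂A: remove int from cl → {N,NW,NE,SE,W,E,S}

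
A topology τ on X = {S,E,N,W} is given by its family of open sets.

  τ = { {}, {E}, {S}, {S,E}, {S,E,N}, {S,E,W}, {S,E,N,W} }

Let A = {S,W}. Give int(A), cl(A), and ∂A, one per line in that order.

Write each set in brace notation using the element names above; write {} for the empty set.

opens ⊆ A: {}, {S}; union → int = {S}
complement {E,N}; its interior {E}; cl(A) = X∖{E} = {S,N,W}
boundary = {S,N,W} ∖ {S} = {N,W}

int(A) = {S}
cl(A)  = {S,N,W}
∂A     = {N,W}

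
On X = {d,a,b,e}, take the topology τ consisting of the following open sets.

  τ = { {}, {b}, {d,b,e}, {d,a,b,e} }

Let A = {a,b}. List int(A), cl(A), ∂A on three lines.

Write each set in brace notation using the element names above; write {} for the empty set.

U open, U⊆A: {}, {b}. int(A) = ⋃ = {b}
X∖A={d,e}, int(X∖A)={}, hence cl(A)={d,a,b,e}
∂A: remove int from cl → {d,a,e}

int(A) = {b}
cl(A)  = {d,a,b,e}
∂A     = {d,a,e}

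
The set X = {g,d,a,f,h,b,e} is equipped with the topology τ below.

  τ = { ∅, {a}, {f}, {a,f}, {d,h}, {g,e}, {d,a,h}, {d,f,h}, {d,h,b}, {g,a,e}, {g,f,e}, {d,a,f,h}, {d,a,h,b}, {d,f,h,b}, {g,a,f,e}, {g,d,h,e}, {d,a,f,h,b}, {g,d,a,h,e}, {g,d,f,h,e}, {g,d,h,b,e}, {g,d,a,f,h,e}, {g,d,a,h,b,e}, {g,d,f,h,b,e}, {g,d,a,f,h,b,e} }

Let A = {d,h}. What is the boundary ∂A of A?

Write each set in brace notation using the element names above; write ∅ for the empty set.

interior: largest open inside A is {d,h} (from ∅, {d,h})
cl via duality: int({g,a,f,b,e}) = {g,a,f,e}, so X∖{g,a,f,e} = {d,h,b}
cl∖int = {b}

{b}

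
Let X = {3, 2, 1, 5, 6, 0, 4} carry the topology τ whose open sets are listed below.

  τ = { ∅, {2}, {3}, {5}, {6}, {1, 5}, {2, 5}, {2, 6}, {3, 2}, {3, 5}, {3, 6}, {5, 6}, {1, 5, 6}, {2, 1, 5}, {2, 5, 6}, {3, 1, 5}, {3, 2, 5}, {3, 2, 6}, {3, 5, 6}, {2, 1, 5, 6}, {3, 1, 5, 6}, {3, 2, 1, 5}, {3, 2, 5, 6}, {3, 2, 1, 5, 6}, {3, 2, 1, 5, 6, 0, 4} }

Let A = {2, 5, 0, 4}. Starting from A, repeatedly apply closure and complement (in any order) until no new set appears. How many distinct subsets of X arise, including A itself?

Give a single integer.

8

X∖A={3, 1, 6}, int(X∖A)={3, 6}, hence cl(A)={2, 1, 5, 0, 4}
Orbit (k=closure, c=complement):
  1. A     = {2, 5, 0, 4}
  2. kA    = {2, 1, 5, 0, 4}
  3. cA    = {3, 1, 6}
  4. ckA   = {3, 6}
  5. kcA   = {3, 1, 6, 0, 4}
  6. kckA  = {3, 6, 0, 4}
  7. ckcA  = {2, 5}
  8. ckckA = {2, 1, 5}
(closed under both — stop)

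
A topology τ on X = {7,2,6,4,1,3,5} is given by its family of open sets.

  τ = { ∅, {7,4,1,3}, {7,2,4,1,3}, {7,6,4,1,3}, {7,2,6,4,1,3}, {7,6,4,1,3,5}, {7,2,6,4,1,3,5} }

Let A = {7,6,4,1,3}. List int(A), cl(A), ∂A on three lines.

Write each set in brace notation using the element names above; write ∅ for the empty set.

int(A) = {7,6,4,1,3}
cl(A)  = {7,2,6,4,1,3,5}
∂A     = {2,5}

opens ⊆ A: ∅, {7,4,1,3}, {7,6,4,1,3}; union → int = {7,6,4,1,3}
complement {2,5}; its interior ∅; cl(A) = X∖∅ = {7,2,6,4,1,3,5}
boundary = {7,2,6,4,1,3,5} ∖ {7,6,4,1,3} = {2,5}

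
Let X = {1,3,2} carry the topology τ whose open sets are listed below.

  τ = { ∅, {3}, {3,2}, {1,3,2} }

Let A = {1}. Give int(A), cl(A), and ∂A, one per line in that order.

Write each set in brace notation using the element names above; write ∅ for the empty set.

interior: largest open inside A is ∅ (from ∅)
cl via duality: int({3,2}) = {3,2}, so X∖{3,2} = {1}
cl∖int = {1}

int(A) = ∅
cl(A)  = {1}
∂A     = {1}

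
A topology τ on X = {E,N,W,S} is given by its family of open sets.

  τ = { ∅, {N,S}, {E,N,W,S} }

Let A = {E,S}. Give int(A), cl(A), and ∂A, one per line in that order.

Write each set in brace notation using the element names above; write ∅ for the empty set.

int(A) = ∅
cl(A)  = {E,N,W,S}
∂A     = {E,N,W,S}

open subsets of A: ∅; so int(A) = ∅
closure: X∖int(X∖A) = X∖∅ = {E,N,W,S}
∂A = {E,N,W,S} minus ∅ = {E,N,W,S}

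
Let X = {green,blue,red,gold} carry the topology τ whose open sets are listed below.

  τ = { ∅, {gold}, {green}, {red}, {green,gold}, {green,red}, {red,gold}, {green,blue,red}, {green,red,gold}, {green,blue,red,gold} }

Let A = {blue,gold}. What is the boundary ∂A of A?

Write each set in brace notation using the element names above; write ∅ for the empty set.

{blue}

open subsets of A: ∅, {gold}; so int(A) = {gold}
closure: X∖int(X∖A) = X∖{green,red} = {blue,gold}
∂A = {blue,gold} minus {gold} = {blue}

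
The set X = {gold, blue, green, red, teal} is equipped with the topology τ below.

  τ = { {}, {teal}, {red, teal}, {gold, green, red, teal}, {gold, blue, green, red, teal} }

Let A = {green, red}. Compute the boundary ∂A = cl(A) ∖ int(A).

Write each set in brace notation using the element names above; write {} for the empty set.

{gold, blue, green, red}

U open, U⊆A: {}. int(A) = ⋃ = {}
X∖A={gold, blue, teal}, int(X∖A)={teal}, hence cl(A)={gold, blue, green, red}
∂A: remove int from cl → {gold, blue, green, red}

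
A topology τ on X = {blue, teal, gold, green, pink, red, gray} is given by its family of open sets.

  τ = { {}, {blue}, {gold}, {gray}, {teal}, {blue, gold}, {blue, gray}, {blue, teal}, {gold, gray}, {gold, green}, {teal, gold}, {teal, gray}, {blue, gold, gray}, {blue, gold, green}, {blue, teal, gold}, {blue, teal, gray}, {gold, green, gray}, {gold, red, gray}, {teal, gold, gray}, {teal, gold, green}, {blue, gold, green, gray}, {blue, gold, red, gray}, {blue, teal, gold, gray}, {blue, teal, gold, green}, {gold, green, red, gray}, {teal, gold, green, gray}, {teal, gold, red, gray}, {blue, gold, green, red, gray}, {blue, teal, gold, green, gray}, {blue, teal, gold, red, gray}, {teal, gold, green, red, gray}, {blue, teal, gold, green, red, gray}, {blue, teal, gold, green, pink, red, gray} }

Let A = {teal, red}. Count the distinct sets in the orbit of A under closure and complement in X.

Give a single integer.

cl via duality: int({blue, gold, green, pink, gray}) = {blue, gold, green, gray}, so X∖{blue, gold, green, gray} = {teal, pink, red}
Write k for closure, c for complement:
  1. A     = {teal, red}
  2. kA    = {teal, pink, red}
  3. cA    = {blue, gold, green, pink, gray}
  4. ckA   = {blue, gold, green, gray}
  5. kcA   = {blue, gold, green, pink, red, gray}
  6. ckcA  = {teal}
  7. kckcA = {teal, pink}
  8. ckckcA = {blue, gold, green, red, gray}
applying k or c yields no new set

8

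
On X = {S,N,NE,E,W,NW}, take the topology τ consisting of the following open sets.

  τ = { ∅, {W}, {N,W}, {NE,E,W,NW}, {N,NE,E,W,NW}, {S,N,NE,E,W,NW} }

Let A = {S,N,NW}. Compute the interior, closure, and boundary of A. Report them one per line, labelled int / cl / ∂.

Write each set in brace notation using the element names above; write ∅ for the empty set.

opens ⊆ A: ∅; union → int = ∅
complement {NE,E,W}; its interior {W}; cl(A) = X∖{W} = {S,N,NE,E,NW}
boundary = {S,N,NE,E,NW} ∖ ∅ = {S,N,NE,E,NW}

int(A) = ∅
cl(A)  = {S,N,NE,E,NW}
∂A     = {S,N,NE,E,NW}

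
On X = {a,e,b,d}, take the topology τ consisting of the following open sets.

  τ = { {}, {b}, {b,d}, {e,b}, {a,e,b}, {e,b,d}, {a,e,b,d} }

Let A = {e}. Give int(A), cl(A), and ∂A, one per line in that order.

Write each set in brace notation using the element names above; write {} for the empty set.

interior: largest open inside A is {} (from {})
cl via duality: int({a,b,d}) = {b,d}, so X∖{b,d} = {a,e}
cl∖int = {a,e}

int(A) = {}
cl(A)  = {a,e}
∂A     = {a,e}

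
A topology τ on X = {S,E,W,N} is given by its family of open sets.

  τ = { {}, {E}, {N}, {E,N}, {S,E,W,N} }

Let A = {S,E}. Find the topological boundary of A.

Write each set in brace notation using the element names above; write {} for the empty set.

{S,W}

U open, U⊆A: {}, {E}. int(A) = ⋃ = {E}
X∖A={W,N}, int(X∖A)={N}, hence cl(A)={S,E,W}
∂A: remove int from cl → {S,W}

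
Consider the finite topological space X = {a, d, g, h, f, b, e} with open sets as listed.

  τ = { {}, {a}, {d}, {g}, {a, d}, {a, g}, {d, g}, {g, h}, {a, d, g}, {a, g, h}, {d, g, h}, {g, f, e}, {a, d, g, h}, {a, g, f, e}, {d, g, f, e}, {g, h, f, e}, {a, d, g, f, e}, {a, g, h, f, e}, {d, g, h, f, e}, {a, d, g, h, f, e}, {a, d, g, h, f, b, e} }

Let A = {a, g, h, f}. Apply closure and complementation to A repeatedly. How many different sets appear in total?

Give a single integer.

8

closure: X∖int(X∖A) = X∖{d} = {a, g, h, f, b, e}
Let k=closure and c=complement:
  1. A     = {a, g, h, f}
  2. kA    = {a, g, h, f, b, e}
  3. cA    = {d, b, e}
  4. ckA   = {d}
  5. kcA   = {d, f, b, e}
  6. kckA  = {d, b}
  7. ckcA  = {a, g, h}
  8. ckckA = {a, g, h, f, e}
— saturated at 8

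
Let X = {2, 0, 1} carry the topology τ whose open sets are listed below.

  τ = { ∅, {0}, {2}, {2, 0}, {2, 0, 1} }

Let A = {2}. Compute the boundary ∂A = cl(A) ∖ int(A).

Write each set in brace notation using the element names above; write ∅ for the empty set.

{1}

interior: largest open inside A is {2} (from ∅, {2})
cl via duality: int({0, 1}) = {0}, so X∖{0} = {2, 1}
cl∖int = {1}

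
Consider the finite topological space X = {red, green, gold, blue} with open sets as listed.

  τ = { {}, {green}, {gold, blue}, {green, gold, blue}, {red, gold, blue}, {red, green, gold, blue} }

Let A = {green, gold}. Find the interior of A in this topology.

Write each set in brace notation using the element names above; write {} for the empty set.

{green}

opens ⊆ A: {}, {green}; union → int = {green}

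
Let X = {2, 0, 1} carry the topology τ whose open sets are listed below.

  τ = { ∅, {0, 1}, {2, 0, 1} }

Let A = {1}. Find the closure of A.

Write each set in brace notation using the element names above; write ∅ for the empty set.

{2, 0, 1}

cl via duality: int({2, 0}) = ∅, so X∖∅ = {2, 0, 1}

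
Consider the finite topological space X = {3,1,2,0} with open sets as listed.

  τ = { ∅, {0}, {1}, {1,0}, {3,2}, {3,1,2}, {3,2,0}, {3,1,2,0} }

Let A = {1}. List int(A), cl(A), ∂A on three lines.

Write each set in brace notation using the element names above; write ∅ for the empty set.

int(A) = {1}
cl(A)  = {1}
∂A     = ∅

opens ⊆ A: ∅, {1}; union → int = {1}
complement {3,2,0}; its interior {3,2,0}; cl(A) = X∖{3,2,0} = {1}
boundary = {1} ∖ {1} = ∅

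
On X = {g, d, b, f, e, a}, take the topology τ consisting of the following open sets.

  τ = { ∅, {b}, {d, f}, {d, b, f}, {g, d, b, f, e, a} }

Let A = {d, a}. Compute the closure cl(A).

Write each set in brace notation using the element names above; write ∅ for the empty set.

{g, d, f, e, a}

cl via duality: int({g, b, f, e}) = {b}, so X∖{b} = {g, d, f, e, a}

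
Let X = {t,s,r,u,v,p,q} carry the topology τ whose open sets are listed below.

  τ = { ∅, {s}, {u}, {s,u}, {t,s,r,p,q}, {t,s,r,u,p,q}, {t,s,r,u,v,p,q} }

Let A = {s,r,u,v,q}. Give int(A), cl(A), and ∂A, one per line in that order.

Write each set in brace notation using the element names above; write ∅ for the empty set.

int(A) = {s,u}
cl(A)  = {t,s,r,u,v,p,q}
∂A     = {t,r,v,p,q}

interior: largest open inside A is {s,u} (from ∅, {u}, {s}, {s,u})
cl via duality: int({t,p}) = ∅, so X∖∅ = {t,s,r,u,v,p,q}
cl∖int = {t,r,v,p,q}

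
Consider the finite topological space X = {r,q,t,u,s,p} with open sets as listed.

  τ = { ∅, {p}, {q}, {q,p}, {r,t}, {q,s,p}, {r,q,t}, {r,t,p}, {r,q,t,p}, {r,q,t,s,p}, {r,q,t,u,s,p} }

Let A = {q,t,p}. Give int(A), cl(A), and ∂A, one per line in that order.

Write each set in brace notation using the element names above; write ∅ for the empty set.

int(A) = {q,p}
cl(A)  = {r,q,t,u,s,p}
∂A     = {r,t,u,s}

opens ⊆ A: ∅, {q}, {p}, {q,p}; union → int = {q,p}
complement {r,u,s}; its interior ∅; cl(A) = X∖∅ = {r,q,t,u,s,p}
boundary = {r,q,t,u,s,p} ∖ {q,p} = {r,t,u,s}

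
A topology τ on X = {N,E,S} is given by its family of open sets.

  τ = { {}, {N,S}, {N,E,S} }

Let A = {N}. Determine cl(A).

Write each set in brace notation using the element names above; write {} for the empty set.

complement {E,S}; its interior {}; cl(A) = X∖{} = {N,E,S}

{N,E,S}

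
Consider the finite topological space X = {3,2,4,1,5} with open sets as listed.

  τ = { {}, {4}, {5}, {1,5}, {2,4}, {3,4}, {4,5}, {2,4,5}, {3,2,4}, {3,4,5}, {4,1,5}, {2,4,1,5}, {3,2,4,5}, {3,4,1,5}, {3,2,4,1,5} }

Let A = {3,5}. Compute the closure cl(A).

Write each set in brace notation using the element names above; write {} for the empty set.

{3,1,5}

X∖A={2,4,1}, int(X∖A)={2,4}, hence cl(A)={3,1,5}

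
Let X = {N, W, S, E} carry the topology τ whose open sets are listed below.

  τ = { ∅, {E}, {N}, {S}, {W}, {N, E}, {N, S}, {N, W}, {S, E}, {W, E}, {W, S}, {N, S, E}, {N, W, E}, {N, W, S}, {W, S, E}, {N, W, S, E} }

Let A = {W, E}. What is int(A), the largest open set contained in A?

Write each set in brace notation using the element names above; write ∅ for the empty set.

interior: largest open inside A is {W, E} (from ∅, {E}, {W}, {W, E})

{W, E}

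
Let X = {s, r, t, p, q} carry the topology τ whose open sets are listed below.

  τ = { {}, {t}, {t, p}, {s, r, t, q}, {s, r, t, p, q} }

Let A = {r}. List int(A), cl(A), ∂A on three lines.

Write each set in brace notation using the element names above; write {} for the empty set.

opens ⊆ A: {}; union → int = {}
complement {s, t, p, q}; its interior {t, p}; cl(A) = X∖{t, p} = {s, r, q}
boundary = {s, r, q} ∖ {} = {s, r, q}

int(A) = {}
cl(A)  = {s, r, q}
∂A     = {s, r, q}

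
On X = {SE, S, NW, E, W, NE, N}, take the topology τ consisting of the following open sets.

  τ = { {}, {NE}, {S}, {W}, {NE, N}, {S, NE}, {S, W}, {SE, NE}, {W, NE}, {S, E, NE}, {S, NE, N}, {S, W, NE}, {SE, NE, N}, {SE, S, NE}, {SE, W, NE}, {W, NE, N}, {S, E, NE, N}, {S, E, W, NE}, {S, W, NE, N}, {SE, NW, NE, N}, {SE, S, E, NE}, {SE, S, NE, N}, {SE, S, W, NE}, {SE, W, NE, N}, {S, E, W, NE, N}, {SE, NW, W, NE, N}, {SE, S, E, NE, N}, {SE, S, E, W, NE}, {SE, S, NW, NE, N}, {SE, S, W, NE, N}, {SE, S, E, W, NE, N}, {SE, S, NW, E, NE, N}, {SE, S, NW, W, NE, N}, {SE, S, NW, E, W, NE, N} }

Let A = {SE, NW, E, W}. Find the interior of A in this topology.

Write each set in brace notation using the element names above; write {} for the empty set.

interior: largest open inside A is {W} (from {}, {W})

{W}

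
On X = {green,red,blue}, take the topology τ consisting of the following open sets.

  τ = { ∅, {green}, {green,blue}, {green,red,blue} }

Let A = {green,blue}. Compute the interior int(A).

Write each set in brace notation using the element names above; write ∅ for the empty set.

{green,blue}

opens ⊆ A: ∅, {green}, {green,blue}; union → int = {green,blue}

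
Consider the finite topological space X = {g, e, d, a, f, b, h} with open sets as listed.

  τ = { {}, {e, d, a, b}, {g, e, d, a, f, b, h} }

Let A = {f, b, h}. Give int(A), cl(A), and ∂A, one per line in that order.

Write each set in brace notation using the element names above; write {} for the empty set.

open subsets of A: {}; so int(A) = {}
closure: X∖int(X∖A) = X∖{} = {g, e, d, a, f, b, h}
∂A = {g, e, d, a, f, b, h} minus {} = {g, e, d, a, f, b, h}

int(A) = {}
cl(A)  = {g, e, d, a, f, b, h}
∂A     = {g, e, d, a, f, b, h}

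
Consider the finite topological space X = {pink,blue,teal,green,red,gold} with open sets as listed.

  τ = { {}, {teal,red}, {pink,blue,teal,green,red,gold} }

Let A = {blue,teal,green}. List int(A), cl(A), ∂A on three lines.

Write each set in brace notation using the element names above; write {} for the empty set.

int(A) = {}
cl(A)  = {pink,blue,teal,green,red,gold}
∂A     = {pink,blue,teal,green,red,gold}

open subsets of A: {}; so int(A) = {}
closure: X∖int(X∖A) = X∖{} = {pink,blue,teal,green,red,gold}
∂A = {pink,blue,teal,green,red,gold} minus {} = {pink,blue,teal,green,red,gold}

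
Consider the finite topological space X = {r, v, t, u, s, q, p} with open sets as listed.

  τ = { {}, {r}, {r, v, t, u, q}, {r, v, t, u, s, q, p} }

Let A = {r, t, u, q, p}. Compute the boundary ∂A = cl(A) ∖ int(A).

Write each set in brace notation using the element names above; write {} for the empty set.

open subsets of A: {}, {r}; so int(A) = {r}
closure: X∖int(X∖A) = X∖{} = {r, v, t, u, s, q, p}
∂A = {r, v, t, u, s, q, p} minus {r} = {v, t, u, s, q, p}

{v, t, u, s, q, p}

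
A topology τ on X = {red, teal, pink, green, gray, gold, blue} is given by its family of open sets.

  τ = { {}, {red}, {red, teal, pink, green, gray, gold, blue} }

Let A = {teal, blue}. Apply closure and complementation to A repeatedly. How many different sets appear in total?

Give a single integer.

cl via duality: int({red, pink, green, gray, gold}) = {red}, so X∖{red} = {teal, pink, green, gray, gold, blue}
Write k for closure, c for complement:
  1. A     = {teal, blue}
  2. kA    = {teal, pink, green, gray, gold, blue}
  3. cA    = {red, pink, green, gray, gold}
  4. ckA   = {red}
  5. kcA   = {red, teal, pink, green, gray, gold, blue}
  6. ckcA  = {}
applying k or c yields no new set

6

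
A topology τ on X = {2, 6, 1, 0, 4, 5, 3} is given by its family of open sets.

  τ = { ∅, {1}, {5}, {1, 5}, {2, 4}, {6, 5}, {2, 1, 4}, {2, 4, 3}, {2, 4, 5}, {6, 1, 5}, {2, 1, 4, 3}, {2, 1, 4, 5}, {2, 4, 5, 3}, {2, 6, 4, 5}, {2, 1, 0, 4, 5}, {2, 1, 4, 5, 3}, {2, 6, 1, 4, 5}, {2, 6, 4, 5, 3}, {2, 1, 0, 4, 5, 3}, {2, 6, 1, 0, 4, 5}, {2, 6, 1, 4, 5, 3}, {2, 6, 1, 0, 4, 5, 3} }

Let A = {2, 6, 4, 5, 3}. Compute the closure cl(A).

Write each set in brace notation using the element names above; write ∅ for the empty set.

{2, 6, 0, 4, 5, 3}

X∖A={1, 0}, int(X∖A)={1}, hence cl(A)={2, 6, 0, 4, 5, 3}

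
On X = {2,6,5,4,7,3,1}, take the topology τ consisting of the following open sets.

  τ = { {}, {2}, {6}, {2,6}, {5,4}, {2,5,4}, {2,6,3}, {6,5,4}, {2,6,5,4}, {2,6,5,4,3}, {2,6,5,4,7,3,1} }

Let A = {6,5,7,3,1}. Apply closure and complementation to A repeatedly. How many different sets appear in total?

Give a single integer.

10

cl via duality: int({2,4}) = {2}, so X∖{2} = {6,5,4,7,3,1}
Write k for closure, c for complement:
  1. A     = {6,5,7,3,1}
  2. kA    = {6,5,4,7,3,1}
  3. cA    = {2,4}
  4. ckA   = {2}
  5. kcA   = {2,5,4,7,3,1}
  6. kckA  = {2,7,3,1}
  7. ckcA  = {6}
  8. ckckA = {6,5,4}
  9. kckcA = {6,7,3,1}
  10. ckckcA = {2,5,4}
applying k or c yields no new set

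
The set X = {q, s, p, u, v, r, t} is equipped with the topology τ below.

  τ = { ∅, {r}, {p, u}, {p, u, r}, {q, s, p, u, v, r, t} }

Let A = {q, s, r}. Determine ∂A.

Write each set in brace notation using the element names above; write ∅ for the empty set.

{q, s, v, t}

open subsets of A: ∅, {r}; so int(A) = {r}
closure: X∖int(X∖A) = X∖{p, u} = {q, s, v, r, t}
∂A = {q, s, v, r, t} minus {r} = {q, s, v, t}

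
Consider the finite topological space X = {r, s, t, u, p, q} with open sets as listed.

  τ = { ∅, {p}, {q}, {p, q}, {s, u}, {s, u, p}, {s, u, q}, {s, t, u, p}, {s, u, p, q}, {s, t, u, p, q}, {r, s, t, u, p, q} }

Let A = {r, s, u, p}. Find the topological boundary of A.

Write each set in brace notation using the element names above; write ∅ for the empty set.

{r, t}

interior: largest open inside A is {s, u, p} (from ∅, {p}, {s, u}, {s, u, p})
cl via duality: int({t, q}) = {q}, so X∖{q} = {r, s, t, u, p}
cl∖int = {r, t}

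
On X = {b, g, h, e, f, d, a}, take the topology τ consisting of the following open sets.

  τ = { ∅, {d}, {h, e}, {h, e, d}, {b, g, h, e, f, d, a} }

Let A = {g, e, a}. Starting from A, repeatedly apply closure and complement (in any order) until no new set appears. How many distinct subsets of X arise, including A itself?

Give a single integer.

8

X∖A={b, h, f, d}, int(X∖A)={d}, hence cl(A)={b, g, h, e, f, a}
Orbit (k=closure, c=complement):
  1. A     = {g, e, a}
  2. kA    = {b, g, h, e, f, a}
  3. cA    = {b, h, f, d}
  4. ckA   = {d}
  5. kcA   = {b, g, h, e, f, d, a}
  6. kckA  = {b, g, f, d, a}
  7. ckcA  = ∅
  8. ckckA = {h, e}
(closed under both — stop)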